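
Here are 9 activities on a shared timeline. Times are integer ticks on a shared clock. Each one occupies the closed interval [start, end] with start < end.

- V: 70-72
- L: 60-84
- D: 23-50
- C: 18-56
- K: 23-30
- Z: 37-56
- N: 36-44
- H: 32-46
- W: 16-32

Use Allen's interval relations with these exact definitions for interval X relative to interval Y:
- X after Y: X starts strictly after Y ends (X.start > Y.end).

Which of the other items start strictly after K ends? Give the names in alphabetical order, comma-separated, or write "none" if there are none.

H, L, N, V, Z

Target K = [23, 30].
C [18, 56] → contains → no.
D [23, 50] → started-by → no.
H [32, 46] → after → yes.
L [60, 84] → after → yes.
N [36, 44] → after → yes.
V [70, 72] → after → yes.
W [16, 32] → contains → no.
Z [37, 56] → after → yes.
Result: H, L, N, V, Z.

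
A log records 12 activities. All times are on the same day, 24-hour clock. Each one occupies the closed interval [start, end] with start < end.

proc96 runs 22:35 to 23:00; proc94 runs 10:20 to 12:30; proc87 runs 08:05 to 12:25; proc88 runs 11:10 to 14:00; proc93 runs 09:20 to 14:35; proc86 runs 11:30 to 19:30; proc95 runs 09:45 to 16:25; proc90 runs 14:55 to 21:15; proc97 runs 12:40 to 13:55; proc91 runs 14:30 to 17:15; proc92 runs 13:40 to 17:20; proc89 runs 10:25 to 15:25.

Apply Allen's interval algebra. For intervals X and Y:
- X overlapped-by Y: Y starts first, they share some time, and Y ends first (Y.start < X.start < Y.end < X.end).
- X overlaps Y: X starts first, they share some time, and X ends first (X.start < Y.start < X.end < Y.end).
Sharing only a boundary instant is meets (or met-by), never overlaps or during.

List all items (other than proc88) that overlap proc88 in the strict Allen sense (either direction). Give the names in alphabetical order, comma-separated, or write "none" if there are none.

Target proc88 = [11:10, 14:00].
proc86 [11:30, 19:30] → overlapped-by → yes.
proc87 [08:05, 12:25] → overlaps → yes.
proc89 [10:25, 15:25] → contains → no.
proc90 [14:55, 21:15] → after → no.
proc91 [14:30, 17:15] → after → no.
proc92 [13:40, 17:20] → overlapped-by → yes.
proc93 [09:20, 14:35] → contains → no.
proc94 [10:20, 12:30] → overlaps → yes.
proc95 [09:45, 16:25] → contains → no.
proc96 [22:35, 23:00] → after → no.
proc97 [12:40, 13:55] → during → no.
Result: proc86, proc87, proc92, proc94.

proc86, proc87, proc92, proc94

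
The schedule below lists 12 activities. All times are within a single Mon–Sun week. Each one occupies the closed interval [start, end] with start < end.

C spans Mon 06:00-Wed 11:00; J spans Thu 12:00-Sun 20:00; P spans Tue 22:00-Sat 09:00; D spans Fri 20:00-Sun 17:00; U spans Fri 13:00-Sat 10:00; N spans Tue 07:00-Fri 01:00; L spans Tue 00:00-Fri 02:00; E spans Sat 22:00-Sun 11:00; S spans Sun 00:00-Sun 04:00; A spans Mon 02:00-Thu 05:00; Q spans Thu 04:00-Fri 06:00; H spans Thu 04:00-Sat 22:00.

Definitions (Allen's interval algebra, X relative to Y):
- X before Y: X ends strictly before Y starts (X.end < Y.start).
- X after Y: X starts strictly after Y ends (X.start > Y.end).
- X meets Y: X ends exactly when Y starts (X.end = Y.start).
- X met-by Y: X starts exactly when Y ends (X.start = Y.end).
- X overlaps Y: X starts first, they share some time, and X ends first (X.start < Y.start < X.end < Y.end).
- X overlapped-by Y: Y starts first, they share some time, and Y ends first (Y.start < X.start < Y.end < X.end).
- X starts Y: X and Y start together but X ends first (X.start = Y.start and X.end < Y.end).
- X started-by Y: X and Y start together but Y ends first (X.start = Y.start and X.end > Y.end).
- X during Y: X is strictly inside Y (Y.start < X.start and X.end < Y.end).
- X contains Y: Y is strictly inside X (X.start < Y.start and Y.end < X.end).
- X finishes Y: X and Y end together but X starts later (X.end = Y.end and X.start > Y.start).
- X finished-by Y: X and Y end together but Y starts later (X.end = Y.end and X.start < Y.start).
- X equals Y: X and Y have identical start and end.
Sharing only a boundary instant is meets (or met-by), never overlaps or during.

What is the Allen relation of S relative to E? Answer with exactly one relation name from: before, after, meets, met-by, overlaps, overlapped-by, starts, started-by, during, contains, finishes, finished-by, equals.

during

S = [Sun 00:00, Sun 04:00]; E = [Sat 22:00, Sun 11:00].
Compare endpoints: S.start > E.start, S.start < E.end, S.end > E.start, S.end < E.end.
That pattern is 'during'.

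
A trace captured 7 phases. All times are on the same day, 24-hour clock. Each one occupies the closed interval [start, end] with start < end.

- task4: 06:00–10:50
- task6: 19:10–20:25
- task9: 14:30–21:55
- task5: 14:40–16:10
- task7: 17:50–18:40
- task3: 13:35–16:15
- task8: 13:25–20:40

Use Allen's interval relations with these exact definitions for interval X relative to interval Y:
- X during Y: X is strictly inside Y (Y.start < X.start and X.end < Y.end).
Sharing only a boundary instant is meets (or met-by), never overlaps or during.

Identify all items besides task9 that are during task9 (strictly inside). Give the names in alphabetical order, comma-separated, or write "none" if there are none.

Target task9 = [14:30, 21:55].
task3 [13:35, 16:15] → overlaps → no.
task4 [06:00, 10:50] → before → no.
task5 [14:40, 16:10] → during → yes.
task6 [19:10, 20:25] → during → yes.
task7 [17:50, 18:40] → during → yes.
task8 [13:25, 20:40] → overlaps → no.
Result: task5, task6, task7.

task5, task6, task7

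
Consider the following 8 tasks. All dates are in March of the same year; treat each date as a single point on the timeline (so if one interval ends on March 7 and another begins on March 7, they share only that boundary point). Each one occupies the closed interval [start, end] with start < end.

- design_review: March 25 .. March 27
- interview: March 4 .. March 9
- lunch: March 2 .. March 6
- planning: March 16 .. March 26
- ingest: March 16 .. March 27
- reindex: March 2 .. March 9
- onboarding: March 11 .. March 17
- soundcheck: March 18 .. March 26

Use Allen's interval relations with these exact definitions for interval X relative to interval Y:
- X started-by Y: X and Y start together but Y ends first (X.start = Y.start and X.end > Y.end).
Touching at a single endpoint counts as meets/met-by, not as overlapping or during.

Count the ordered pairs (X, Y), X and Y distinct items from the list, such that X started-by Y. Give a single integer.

2

Checking all 56 ordered pairs for relation 'started-by'; matching pairs in alphabetical order:
(ingest, planning): ingest started-by planning ✓
(reindex, lunch): reindex started-by lunch ✓
Count: 2.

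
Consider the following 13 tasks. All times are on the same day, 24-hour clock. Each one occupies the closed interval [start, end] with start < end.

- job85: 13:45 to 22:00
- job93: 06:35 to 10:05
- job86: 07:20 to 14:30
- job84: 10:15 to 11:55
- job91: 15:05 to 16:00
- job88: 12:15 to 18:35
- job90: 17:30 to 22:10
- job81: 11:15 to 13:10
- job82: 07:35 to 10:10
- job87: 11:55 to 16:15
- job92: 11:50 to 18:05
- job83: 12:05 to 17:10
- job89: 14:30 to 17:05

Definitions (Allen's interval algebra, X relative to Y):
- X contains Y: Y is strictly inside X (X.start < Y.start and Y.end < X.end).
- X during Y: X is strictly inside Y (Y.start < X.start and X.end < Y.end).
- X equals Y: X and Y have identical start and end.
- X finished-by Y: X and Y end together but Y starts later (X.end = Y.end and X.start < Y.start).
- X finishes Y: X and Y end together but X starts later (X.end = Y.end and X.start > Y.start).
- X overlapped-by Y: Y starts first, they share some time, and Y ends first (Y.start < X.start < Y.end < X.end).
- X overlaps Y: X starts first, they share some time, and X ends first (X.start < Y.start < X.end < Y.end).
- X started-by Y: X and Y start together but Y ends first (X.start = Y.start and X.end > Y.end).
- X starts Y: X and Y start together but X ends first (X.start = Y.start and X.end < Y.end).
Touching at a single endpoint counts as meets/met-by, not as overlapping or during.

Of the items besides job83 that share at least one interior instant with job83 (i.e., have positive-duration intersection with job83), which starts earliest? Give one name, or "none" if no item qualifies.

Target job83 = [12:05, 17:10].
job81 [11:15, 13:10] → overlaps → candidate.
job82 [07:35, 10:10] → before → excluded.
job84 [10:15, 11:55] → before → excluded.
job85 [13:45, 22:00] → overlapped-by → candidate.
job86 [07:20, 14:30] → overlaps → candidate.
job87 [11:55, 16:15] → overlaps → candidate.
job88 [12:15, 18:35] → overlapped-by → candidate.
job89 [14:30, 17:05] → during → candidate.
job90 [17:30, 22:10] → after → excluded.
job91 [15:05, 16:00] → during → candidate.
job92 [11:50, 18:05] → contains → candidate.
job93 [06:35, 10:05] → before → excluded.
Among candidates, earliest start is 07:20 → job86.

job86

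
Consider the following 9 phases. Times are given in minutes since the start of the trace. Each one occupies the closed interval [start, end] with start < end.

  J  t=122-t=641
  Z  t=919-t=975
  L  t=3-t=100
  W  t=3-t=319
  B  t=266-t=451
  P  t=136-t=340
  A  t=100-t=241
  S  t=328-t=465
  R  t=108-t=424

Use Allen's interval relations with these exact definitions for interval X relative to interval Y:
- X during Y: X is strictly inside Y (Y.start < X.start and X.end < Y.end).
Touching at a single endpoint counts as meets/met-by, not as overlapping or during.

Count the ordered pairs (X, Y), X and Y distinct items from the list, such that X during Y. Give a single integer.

5

Checking all 72 ordered pairs for relation 'during'; matching pairs in alphabetical order:
(A, W): A during W ✓
(B, J): B during J ✓
(P, J): P during J ✓
(P, R): P during R ✓
(S, J): S during J ✓
Count: 5.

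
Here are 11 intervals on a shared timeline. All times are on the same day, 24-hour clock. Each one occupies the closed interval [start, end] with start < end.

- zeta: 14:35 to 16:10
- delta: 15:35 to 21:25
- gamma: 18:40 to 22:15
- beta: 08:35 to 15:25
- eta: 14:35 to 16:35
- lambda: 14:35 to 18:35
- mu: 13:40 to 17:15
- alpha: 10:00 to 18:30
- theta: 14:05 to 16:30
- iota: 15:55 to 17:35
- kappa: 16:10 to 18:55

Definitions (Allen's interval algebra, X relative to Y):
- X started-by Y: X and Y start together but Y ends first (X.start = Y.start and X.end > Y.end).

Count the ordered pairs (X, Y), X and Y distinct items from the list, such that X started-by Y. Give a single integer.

Checking all 110 ordered pairs for relation 'started-by'; matching pairs in alphabetical order:
(eta, zeta): eta started-by zeta ✓
(lambda, eta): lambda started-by eta ✓
(lambda, zeta): lambda started-by zeta ✓
Count: 3.

3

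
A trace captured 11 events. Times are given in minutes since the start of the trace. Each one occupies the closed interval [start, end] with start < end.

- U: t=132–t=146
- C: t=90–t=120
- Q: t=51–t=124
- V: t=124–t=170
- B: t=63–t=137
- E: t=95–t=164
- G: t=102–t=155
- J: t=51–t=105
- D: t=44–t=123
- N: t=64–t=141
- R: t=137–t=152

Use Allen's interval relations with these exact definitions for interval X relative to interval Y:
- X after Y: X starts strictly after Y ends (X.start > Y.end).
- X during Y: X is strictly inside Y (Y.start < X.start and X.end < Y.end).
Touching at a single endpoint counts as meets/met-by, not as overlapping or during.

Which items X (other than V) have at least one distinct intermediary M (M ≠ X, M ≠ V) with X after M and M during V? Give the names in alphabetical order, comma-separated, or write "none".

none

Target V = [t=124, t=170].
Intermediaries M with M during V: R, U.
Via R — items with X after R: none.
Via U — items with X after U: none.
Union: none.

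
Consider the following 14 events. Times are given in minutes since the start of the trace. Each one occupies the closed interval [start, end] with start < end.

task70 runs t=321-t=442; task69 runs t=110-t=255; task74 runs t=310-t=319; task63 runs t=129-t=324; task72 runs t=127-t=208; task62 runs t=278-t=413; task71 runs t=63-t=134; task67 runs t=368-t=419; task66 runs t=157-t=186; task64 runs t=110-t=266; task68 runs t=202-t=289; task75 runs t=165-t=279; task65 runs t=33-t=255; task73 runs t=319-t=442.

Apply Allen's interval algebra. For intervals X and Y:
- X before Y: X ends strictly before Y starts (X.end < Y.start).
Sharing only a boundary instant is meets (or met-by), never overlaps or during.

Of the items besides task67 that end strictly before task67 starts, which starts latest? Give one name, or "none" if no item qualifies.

Target task67 = [t=368, t=419].
task62 [t=278, t=413] → overlaps → excluded.
task63 [t=129, t=324] → before → candidate.
task64 [t=110, t=266] → before → candidate.
task65 [t=33, t=255] → before → candidate.
task66 [t=157, t=186] → before → candidate.
task68 [t=202, t=289] → before → candidate.
task69 [t=110, t=255] → before → candidate.
task70 [t=321, t=442] → contains → excluded.
task71 [t=63, t=134] → before → candidate.
task72 [t=127, t=208] → before → candidate.
task73 [t=319, t=442] → contains → excluded.
task74 [t=310, t=319] → before → candidate.
task75 [t=165, t=279] → before → candidate.
Among candidates, latest start is t=310 → task74.

task74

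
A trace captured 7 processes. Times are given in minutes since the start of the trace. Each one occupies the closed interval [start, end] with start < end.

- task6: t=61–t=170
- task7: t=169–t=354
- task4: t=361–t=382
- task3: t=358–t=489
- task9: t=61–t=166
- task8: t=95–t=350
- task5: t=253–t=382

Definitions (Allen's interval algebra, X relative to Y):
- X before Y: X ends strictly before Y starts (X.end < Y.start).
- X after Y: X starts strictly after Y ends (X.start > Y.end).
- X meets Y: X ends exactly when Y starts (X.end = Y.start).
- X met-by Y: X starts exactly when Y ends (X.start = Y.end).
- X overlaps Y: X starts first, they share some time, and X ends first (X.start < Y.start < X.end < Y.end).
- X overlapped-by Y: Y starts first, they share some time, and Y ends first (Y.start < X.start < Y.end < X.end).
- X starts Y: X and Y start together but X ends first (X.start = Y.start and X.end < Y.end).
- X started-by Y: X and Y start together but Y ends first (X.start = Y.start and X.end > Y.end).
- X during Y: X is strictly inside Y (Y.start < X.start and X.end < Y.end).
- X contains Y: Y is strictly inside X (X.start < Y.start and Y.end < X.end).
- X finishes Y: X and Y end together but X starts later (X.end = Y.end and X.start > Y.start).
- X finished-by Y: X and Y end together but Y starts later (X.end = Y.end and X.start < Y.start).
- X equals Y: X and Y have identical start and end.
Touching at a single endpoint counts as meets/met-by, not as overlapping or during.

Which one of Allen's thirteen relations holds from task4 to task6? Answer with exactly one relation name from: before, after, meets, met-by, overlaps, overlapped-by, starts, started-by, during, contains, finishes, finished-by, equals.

task4 = [t=361, t=382]; task6 = [t=61, t=170].
Compare endpoints: task4.start > task6.start, task4.start > task6.end, task4.end > task6.start, task4.end > task6.end.
That pattern is 'after'.

after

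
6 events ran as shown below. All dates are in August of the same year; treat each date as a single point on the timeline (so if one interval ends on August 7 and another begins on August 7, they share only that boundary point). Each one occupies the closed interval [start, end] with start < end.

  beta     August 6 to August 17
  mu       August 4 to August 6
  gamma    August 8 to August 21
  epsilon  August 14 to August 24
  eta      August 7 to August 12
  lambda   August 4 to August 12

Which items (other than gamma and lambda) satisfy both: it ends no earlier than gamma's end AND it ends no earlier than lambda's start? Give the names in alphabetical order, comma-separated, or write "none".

Conditions: its end is no earlier than gamma's end (X.end >= August 21) AND its end is no earlier than lambda's start (X.end >= August 4).
beta: end August 17 >= August 21? ✗; end August 17 >= August 4? ✓ → no.
epsilon: end August 24 >= August 21? ✓; end August 24 >= August 4? ✓ → yes.
eta: end August 12 >= August 21? ✗; end August 12 >= August 4? ✓ → no.
mu: end August 6 >= August 21? ✗; end August 6 >= August 4? ✓ → no.
Result: epsilon.

epsilon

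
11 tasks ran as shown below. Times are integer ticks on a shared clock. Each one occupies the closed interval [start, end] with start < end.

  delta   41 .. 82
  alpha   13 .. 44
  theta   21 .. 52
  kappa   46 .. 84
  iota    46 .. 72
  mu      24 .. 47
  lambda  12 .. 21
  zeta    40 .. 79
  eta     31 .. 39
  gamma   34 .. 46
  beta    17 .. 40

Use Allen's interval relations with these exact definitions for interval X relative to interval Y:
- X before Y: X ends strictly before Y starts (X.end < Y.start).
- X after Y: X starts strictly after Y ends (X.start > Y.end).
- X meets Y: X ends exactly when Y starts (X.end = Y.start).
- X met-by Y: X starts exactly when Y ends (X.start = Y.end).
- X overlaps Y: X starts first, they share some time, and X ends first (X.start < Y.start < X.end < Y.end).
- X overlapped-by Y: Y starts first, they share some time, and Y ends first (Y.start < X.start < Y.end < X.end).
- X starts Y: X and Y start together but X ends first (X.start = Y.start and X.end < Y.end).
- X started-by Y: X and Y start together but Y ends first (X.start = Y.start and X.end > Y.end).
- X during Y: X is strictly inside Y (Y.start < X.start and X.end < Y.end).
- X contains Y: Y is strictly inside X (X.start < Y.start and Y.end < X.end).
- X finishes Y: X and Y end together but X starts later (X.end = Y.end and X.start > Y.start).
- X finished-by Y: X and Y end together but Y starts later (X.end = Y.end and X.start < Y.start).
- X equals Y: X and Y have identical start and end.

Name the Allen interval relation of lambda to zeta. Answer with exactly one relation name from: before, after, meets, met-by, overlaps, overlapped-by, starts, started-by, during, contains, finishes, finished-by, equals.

before

lambda = [12, 21]; zeta = [40, 79].
Compare endpoints: lambda.start < zeta.start, lambda.start < zeta.end, lambda.end < zeta.start, lambda.end < zeta.end.
That pattern is 'before'.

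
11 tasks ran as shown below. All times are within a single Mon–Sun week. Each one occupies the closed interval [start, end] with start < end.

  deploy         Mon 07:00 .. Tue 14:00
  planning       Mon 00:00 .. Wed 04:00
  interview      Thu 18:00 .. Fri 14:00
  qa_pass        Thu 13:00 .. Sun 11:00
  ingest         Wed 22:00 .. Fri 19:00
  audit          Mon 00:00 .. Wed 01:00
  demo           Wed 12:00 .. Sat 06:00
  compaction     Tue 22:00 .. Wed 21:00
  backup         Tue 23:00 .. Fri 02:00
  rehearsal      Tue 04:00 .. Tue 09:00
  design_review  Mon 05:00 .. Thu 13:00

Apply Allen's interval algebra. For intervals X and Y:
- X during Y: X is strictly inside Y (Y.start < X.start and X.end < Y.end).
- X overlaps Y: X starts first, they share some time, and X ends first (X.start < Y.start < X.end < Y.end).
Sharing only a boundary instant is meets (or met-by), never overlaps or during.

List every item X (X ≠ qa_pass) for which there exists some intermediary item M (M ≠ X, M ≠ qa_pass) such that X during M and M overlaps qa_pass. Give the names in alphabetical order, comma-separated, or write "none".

ingest, interview

Target qa_pass = [Thu 13:00, Sun 11:00].
Intermediaries M with M overlaps qa_pass: backup, demo, ingest.
Via backup — items with X during backup: none.
Via demo — items with X during demo: ingest, interview.
Via ingest — items with X during ingest: interview.
Union: ingest, interview.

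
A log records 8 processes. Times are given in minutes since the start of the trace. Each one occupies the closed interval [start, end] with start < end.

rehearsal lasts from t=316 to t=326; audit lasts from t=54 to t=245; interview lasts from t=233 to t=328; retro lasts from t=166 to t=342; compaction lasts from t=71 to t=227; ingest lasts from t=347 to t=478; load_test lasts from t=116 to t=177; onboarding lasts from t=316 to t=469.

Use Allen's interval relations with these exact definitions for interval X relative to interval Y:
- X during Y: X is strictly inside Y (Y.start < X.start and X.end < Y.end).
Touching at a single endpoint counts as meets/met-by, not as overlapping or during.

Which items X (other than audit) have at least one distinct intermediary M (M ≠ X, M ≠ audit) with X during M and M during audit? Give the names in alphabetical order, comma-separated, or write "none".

Target audit = [t=54, t=245].
Intermediaries M with M during audit: compaction, load_test.
Via compaction — items with X during compaction: load_test.
Via load_test — items with X during load_test: none.
Union: load_test.

load_test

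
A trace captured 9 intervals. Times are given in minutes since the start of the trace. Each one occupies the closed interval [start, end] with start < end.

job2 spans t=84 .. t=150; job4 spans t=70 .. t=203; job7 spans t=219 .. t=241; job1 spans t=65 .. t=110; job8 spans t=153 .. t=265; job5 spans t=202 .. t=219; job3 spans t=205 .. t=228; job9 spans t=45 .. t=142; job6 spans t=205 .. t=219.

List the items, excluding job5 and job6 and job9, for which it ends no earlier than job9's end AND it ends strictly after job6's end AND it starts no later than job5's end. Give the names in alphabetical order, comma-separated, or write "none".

job3, job7, job8

Conditions: its end is no earlier than job9's end (X.end >= t=142) AND its end is strictly after job6's end (X.end > t=219) AND its start is no later than job5's end (X.start <= t=219).
job1: end t=110 >= t=142? ✗; end t=110 > t=219? ✗; start t=65 <= t=219? ✓ → no.
job2: end t=150 >= t=142? ✓; end t=150 > t=219? ✗; start t=84 <= t=219? ✓ → no.
job3: end t=228 >= t=142? ✓; end t=228 > t=219? ✓; start t=205 <= t=219? ✓ → yes.
job4: end t=203 >= t=142? ✓; end t=203 > t=219? ✗; start t=70 <= t=219? ✓ → no.
job7: end t=241 >= t=142? ✓; end t=241 > t=219? ✓; start t=219 <= t=219? ✓ → yes.
job8: end t=265 >= t=142? ✓; end t=265 > t=219? ✓; start t=153 <= t=219? ✓ → yes.
Result: job3, job7, job8.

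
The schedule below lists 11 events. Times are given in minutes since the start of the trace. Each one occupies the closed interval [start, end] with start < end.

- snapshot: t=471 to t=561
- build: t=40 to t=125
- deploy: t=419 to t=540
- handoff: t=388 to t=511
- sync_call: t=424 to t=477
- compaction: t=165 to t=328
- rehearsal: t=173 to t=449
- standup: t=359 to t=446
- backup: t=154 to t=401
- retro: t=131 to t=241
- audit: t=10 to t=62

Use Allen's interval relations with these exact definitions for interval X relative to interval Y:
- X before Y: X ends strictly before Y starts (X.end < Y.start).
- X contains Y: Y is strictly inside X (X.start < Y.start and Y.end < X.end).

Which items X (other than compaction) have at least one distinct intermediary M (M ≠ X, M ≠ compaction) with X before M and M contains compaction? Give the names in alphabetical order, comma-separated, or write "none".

Target compaction = [t=165, t=328].
Intermediaries M with M contains compaction: backup.
Via backup — items with X before backup: audit, build.
Union: audit, build.

audit, build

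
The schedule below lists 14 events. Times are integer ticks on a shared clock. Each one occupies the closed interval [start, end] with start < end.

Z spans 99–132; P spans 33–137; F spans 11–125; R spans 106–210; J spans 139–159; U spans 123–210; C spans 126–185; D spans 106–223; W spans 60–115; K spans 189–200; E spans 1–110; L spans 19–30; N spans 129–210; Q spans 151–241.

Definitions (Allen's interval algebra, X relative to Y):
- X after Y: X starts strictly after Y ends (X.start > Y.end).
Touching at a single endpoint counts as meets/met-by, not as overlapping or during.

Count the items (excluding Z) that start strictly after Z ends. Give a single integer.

3

Target Z = [99, 132].
C [126, 185] → overlapped-by → no.
D [106, 223] → overlapped-by → no.
E [1, 110] → overlaps → no.
F [11, 125] → overlaps → no.
J [139, 159] → after → counts.
K [189, 200] → after → counts.
L [19, 30] → before → no.
N [129, 210] → overlapped-by → no.
P [33, 137] → contains → no.
Q [151, 241] → after → counts.
R [106, 210] → overlapped-by → no.
U [123, 210] → overlapped-by → no.
W [60, 115] → overlaps → no.
Total: 3.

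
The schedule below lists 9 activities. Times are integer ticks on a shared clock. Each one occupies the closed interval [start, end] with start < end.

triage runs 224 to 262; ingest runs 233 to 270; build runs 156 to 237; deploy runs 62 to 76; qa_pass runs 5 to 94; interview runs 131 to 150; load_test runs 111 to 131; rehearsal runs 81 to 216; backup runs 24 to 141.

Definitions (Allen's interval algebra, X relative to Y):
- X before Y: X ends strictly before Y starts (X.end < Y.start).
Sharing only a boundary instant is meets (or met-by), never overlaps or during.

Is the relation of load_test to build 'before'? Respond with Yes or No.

load_test = [111, 131], build = [156, 237].
Actual relation of load_test to build: before.
Asked whether 'before' holds → Yes.

Yes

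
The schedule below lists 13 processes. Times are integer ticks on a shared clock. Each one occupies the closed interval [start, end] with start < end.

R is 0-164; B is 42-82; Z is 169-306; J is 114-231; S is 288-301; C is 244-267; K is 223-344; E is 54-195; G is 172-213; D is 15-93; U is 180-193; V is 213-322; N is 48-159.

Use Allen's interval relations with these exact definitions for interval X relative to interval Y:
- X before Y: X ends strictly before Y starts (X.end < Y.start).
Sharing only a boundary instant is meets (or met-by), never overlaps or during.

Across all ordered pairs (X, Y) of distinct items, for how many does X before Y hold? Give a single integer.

Checking all 156 ordered pairs for relation 'before'; matching pairs in alphabetical order:
(B, C): B before C ✓
(B, G): B before G ✓
(B, J): B before J ✓
(B, K): B before K ✓
(B, S): B before S ✓
(B, U): B before U ✓
(B, V): B before V ✓
(B, Z): B before Z ✓
(C, S): C before S ✓
(D, C): D before C ✓
(D, G): D before G ✓
(D, J): D before J ✓
(D, K): D before K ✓
(D, S): D before S ✓
(D, U): D before U ✓
(D, V): D before V ✓
(D, Z): D before Z ✓
(E, C): E before C ✓
(E, K): E before K ✓
(E, S): E before S ✓
(E, V): E before V ✓
(G, C): G before C ✓
(G, K): G before K ✓
(G, S): G before S ✓
... plus 20 further pairs not listed.
Count: 44.

44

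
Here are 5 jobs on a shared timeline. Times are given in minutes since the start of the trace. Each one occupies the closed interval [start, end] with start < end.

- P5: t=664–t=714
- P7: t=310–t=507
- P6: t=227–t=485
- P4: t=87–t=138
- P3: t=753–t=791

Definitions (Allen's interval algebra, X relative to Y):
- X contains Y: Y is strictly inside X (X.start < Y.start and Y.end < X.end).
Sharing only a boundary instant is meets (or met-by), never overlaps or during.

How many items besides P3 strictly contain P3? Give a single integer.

Target P3 = [t=753, t=791].
P4 [t=87, t=138] → before → no.
P5 [t=664, t=714] → before → no.
P6 [t=227, t=485] → before → no.
P7 [t=310, t=507] → before → no.
Total: 0.

0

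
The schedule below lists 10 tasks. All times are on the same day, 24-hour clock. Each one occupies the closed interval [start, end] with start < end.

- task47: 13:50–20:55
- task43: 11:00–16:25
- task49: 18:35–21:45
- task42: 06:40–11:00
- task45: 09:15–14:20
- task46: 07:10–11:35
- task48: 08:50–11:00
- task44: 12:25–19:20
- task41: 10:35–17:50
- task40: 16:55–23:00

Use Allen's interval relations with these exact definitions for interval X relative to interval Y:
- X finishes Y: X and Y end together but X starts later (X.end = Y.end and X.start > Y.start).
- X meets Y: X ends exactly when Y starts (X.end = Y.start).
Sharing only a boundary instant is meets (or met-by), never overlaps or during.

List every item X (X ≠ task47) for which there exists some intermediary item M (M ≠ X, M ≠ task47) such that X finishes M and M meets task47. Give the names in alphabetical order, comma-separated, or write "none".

none

Target task47 = [13:50, 20:55].
Intermediaries M with M meets task47: none.
Union: none.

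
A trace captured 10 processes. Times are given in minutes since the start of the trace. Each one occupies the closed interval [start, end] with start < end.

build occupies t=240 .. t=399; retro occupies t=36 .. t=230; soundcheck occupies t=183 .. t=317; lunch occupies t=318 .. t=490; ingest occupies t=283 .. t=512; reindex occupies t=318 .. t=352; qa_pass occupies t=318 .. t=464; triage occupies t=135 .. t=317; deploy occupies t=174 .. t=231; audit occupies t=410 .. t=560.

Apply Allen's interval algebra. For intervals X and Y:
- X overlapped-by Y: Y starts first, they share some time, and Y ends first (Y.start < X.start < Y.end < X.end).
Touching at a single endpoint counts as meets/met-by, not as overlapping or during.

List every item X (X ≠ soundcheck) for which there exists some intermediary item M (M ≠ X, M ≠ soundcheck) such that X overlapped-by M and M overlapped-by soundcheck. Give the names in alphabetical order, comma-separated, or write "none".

audit, ingest, lunch, qa_pass

Target soundcheck = [t=183, t=317].
Intermediaries M with M overlapped-by soundcheck: build, ingest.
Via build — items with X overlapped-by build: ingest, lunch, qa_pass.
Via ingest — items with X overlapped-by ingest: audit.
Union: audit, ingest, lunch, qa_pass.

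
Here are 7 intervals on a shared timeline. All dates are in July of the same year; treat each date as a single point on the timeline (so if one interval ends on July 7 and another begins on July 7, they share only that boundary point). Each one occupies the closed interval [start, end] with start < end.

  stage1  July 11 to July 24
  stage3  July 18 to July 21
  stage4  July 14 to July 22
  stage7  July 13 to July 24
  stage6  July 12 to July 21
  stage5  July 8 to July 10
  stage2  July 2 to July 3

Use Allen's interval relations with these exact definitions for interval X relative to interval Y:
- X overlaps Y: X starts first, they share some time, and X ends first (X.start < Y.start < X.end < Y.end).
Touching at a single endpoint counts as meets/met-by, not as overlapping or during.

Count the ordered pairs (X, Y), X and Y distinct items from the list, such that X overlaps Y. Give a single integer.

Checking all 42 ordered pairs for relation 'overlaps'; matching pairs in alphabetical order:
(stage6, stage4): stage6 overlaps stage4 ✓
(stage6, stage7): stage6 overlaps stage7 ✓
Count: 2.

2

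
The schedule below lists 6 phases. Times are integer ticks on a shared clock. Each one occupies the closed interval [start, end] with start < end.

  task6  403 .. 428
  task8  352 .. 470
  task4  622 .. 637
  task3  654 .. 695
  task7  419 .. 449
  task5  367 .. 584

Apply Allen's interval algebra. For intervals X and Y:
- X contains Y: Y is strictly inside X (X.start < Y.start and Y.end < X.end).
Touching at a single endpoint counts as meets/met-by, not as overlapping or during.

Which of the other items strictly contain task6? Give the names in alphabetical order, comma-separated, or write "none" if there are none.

task5, task8

Target task6 = [403, 428].
task3 [654, 695] → after → no.
task4 [622, 637] → after → no.
task5 [367, 584] → contains → yes.
task7 [419, 449] → overlapped-by → no.
task8 [352, 470] → contains → yes.
Result: task5, task8.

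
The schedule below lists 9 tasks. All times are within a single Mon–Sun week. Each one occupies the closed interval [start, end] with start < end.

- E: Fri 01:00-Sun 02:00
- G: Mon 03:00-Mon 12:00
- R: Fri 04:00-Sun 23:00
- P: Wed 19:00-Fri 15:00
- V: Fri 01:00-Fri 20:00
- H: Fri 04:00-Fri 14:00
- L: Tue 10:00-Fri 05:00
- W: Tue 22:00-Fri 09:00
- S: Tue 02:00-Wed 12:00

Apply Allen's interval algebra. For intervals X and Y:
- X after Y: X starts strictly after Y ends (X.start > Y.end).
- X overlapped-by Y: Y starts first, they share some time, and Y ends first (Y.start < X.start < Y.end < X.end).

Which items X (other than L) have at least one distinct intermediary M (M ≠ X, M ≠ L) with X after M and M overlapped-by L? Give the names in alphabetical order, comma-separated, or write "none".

Target L = [Tue 10:00, Fri 05:00].
Intermediaries M with M overlapped-by L: E, H, P, R, V, W.
Via E — items with X after E: none.
Via H — items with X after H: none.
Via P — items with X after P: none.
Via R — items with X after R: none.
Via V — items with X after V: none.
Via W — items with X after W: none.
Union: none.

none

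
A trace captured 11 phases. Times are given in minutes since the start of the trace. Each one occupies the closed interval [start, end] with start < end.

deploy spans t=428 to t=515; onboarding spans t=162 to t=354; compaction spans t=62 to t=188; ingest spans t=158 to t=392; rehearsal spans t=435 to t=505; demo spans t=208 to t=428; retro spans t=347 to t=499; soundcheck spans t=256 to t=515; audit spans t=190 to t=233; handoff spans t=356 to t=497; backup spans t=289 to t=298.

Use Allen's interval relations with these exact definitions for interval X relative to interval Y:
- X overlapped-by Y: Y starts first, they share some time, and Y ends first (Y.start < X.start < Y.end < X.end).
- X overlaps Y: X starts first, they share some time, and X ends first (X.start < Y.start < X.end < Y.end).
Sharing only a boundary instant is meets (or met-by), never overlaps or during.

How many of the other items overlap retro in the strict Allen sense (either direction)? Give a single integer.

Target retro = [t=347, t=499].
audit [t=190, t=233] → before → no.
backup [t=289, t=298] → before → no.
compaction [t=62, t=188] → before → no.
demo [t=208, t=428] → overlaps → counts.
deploy [t=428, t=515] → overlapped-by → counts.
handoff [t=356, t=497] → during → no.
ingest [t=158, t=392] → overlaps → counts.
onboarding [t=162, t=354] → overlaps → counts.
rehearsal [t=435, t=505] → overlapped-by → counts.
soundcheck [t=256, t=515] → contains → no.
Total: 5.

5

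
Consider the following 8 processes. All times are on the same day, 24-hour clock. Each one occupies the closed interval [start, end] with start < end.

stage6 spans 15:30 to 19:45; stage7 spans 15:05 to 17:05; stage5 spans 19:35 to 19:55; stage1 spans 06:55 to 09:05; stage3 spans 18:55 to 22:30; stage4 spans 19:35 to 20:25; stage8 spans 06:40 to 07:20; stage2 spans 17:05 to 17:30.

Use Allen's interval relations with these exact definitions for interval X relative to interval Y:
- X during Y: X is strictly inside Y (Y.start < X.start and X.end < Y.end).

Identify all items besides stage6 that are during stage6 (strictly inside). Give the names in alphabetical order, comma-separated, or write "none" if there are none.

stage2

Target stage6 = [15:30, 19:45].
stage1 [06:55, 09:05] → before → no.
stage2 [17:05, 17:30] → during → yes.
stage3 [18:55, 22:30] → overlapped-by → no.
stage4 [19:35, 20:25] → overlapped-by → no.
stage5 [19:35, 19:55] → overlapped-by → no.
stage7 [15:05, 17:05] → overlaps → no.
stage8 [06:40, 07:20] → before → no.
Result: stage2.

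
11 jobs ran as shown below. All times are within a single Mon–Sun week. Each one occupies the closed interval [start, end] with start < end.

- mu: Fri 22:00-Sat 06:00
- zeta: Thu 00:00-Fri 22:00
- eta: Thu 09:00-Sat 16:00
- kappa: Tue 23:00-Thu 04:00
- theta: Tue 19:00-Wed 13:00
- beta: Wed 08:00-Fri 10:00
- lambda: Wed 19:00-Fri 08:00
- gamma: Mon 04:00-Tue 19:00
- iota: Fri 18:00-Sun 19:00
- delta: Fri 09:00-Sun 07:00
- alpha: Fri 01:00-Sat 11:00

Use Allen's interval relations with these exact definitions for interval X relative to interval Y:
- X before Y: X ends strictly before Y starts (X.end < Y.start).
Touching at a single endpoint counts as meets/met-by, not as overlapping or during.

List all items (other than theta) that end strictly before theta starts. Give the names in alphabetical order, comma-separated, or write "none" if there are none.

none

Target theta = [Tue 19:00, Wed 13:00].
alpha [Fri 01:00, Sat 11:00] → after → no.
beta [Wed 08:00, Fri 10:00] → overlapped-by → no.
delta [Fri 09:00, Sun 07:00] → after → no.
eta [Thu 09:00, Sat 16:00] → after → no.
gamma [Mon 04:00, Tue 19:00] → meets → no.
iota [Fri 18:00, Sun 19:00] → after → no.
kappa [Tue 23:00, Thu 04:00] → overlapped-by → no.
lambda [Wed 19:00, Fri 08:00] → after → no.
mu [Fri 22:00, Sat 06:00] → after → no.
zeta [Thu 00:00, Fri 22:00] → after → no.
Result: none.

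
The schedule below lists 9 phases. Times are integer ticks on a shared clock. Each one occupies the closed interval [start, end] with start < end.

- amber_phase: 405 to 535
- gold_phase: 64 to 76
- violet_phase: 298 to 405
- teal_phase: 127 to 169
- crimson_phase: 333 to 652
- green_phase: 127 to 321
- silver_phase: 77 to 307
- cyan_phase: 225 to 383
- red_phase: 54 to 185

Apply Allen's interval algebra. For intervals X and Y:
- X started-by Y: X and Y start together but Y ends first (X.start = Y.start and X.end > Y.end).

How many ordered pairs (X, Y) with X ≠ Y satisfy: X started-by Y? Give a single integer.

1

Checking all 72 ordered pairs for relation 'started-by'; matching pairs in alphabetical order:
(green_phase, teal_phase): green_phase started-by teal_phase ✓
Count: 1.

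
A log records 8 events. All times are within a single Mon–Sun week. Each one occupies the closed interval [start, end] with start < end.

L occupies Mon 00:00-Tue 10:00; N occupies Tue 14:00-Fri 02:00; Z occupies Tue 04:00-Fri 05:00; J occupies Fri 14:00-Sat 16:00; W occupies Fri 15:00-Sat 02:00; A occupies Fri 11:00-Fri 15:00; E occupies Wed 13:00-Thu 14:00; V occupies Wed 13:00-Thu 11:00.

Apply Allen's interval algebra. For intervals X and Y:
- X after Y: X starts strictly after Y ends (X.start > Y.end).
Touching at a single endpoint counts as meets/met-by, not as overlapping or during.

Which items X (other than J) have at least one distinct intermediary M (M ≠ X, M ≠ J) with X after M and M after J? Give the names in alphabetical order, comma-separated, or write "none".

none

Target J = [Fri 14:00, Sat 16:00].
Intermediaries M with M after J: none.
Union: none.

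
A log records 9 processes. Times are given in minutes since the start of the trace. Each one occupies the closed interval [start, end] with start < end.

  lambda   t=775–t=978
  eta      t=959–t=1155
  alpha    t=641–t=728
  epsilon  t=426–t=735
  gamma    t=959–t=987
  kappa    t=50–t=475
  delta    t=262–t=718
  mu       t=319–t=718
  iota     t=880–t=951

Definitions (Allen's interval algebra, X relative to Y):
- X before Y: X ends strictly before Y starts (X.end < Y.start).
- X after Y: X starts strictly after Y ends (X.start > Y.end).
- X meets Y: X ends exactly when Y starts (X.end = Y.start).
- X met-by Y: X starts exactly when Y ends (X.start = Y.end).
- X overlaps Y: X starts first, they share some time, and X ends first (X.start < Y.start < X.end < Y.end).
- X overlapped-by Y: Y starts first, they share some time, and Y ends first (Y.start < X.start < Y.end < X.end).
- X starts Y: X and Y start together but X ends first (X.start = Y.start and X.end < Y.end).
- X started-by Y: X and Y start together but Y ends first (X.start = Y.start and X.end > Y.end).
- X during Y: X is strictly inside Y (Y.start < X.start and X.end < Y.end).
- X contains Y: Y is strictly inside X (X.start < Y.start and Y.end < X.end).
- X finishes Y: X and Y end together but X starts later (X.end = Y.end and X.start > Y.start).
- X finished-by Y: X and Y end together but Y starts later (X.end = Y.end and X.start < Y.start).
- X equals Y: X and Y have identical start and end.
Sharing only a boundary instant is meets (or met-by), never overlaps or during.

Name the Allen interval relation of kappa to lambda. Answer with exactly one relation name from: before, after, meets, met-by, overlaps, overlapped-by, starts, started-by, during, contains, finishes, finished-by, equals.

kappa = [t=50, t=475]; lambda = [t=775, t=978].
Compare endpoints: kappa.start < lambda.start, kappa.start < lambda.end, kappa.end < lambda.start, kappa.end < lambda.end.
That pattern is 'before'.

before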